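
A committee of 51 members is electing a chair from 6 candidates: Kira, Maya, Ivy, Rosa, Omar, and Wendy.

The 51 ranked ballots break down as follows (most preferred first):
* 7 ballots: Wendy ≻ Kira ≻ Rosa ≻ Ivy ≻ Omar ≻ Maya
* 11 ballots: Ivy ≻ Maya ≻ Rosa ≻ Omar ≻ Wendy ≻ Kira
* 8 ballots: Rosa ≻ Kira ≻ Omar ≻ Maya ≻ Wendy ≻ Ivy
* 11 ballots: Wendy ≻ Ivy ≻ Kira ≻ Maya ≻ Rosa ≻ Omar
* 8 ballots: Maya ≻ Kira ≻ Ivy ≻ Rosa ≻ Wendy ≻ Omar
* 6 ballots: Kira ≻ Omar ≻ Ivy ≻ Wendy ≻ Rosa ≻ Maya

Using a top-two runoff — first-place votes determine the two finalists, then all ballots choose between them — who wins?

Round 1 first-place votes: Kira 6, Maya 8, Ivy 11, Rosa 8, Omar 0, Wendy 18. Wendy and Ivy advance.
Runoff: Wendy is ranked above Ivy on 26 ballots, Ivy above Wendy on 25.

Wendy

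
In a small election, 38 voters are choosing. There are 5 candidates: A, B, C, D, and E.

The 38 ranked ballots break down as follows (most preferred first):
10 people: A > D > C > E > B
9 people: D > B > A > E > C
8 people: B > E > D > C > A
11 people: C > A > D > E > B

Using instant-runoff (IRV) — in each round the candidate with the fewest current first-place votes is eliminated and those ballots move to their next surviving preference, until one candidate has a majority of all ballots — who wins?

D

Round 1: A 10, B 8, C 11, D 9, E 0. E eliminated.
Round 2: A 10, B 8, C 11, D 9. B eliminated.
Round 3: A 10, C 11, D 17. A eliminated.
Round 4: C 11, D 27. D has a majority (≥20).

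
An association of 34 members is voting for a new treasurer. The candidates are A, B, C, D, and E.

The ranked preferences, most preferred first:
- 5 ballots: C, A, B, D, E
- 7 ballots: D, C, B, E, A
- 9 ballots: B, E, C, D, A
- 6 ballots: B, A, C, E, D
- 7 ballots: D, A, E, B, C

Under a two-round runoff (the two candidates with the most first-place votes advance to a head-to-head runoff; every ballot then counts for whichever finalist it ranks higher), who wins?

B

Round 1 first-place votes: A 0, B 15, C 5, D 14, E 0. B and D advance.
Runoff: B is ranked above D on 20 ballots, D above B on 14.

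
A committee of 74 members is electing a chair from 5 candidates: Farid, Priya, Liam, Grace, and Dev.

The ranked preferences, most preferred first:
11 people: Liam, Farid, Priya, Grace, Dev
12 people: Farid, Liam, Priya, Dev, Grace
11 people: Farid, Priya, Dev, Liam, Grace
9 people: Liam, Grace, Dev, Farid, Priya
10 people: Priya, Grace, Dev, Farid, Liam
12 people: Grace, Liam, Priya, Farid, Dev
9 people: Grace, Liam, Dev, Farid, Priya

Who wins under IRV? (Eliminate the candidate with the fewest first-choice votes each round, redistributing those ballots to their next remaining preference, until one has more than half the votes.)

Grace

Round 1: Farid 23, Priya 10, Liam 20, Grace 21, Dev 0. Dev eliminated.
Round 2: Farid 23, Priya 10, Liam 20, Grace 21. Priya eliminated.
Round 3: Farid 23, Liam 20, Grace 31. Liam eliminated.
Round 4: Farid 34, Grace 40. Grace has a majority (≥38).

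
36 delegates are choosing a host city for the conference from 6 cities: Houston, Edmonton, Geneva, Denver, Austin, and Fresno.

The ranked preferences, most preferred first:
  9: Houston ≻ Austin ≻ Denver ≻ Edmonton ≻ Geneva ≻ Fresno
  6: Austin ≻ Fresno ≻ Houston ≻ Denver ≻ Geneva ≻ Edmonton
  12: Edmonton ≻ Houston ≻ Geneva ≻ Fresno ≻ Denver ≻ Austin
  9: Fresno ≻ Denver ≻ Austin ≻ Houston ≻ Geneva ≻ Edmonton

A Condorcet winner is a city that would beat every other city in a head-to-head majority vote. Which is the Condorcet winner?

Houston

Houston vs Edmonton: 24–12
Houston vs Geneva: 36–0
Houston vs Denver: 27–9
Houston vs Austin: 21–15
Houston vs Fresno: 21–15
Houston beats every other city.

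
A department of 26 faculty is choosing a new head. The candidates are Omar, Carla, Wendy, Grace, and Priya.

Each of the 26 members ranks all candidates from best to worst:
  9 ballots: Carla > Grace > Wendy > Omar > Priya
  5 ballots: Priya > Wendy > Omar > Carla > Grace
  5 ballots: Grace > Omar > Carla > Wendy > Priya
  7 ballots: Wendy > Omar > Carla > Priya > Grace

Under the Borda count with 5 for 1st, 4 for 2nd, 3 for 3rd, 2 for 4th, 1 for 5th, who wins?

Omar: 9×2 + 5×3 + 5×4 + 7×4 = 81
Carla: 9×5 + 5×2 + 5×3 + 7×3 = 91
Wendy: 9×3 + 5×4 + 5×2 + 7×5 = 92
Grace: 9×4 + 5×1 + 5×5 + 7×1 = 73
Priya: 9×1 + 5×5 + 5×1 + 7×2 = 53

Wendy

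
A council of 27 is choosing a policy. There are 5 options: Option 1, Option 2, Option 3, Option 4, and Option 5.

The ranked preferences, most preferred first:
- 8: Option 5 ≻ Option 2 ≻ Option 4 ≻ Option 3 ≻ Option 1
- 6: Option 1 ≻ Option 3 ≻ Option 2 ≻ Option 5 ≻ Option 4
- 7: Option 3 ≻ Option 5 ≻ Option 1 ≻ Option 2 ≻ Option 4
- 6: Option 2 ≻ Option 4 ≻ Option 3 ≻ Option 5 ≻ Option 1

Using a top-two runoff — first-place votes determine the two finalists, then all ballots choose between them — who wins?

Round 1 first-place votes: Option 1 6, Option 2 6, Option 3 7, Option 4 0, Option 5 8. Option 5 and Option 3 advance.
Runoff: Option 5 is ranked above Option 3 on 8 ballots, Option 3 above Option 5 on 19.

Option 3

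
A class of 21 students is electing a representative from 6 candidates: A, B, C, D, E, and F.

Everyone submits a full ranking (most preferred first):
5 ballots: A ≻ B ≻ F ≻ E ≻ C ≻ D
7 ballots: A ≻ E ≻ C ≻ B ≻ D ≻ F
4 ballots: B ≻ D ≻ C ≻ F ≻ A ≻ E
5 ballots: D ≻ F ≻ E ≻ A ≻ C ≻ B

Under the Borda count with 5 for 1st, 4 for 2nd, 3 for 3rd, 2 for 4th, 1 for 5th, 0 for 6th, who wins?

A: 5×5 + 7×5 + 4×1 + 5×2 = 74
B: 5×4 + 7×2 + 4×5 + 5×0 = 54
C: 5×1 + 7×3 + 4×3 + 5×1 = 43
D: 5×0 + 7×1 + 4×4 + 5×5 = 48
E: 5×2 + 7×4 + 4×0 + 5×3 = 53
F: 5×3 + 7×0 + 4×2 + 5×4 = 43

A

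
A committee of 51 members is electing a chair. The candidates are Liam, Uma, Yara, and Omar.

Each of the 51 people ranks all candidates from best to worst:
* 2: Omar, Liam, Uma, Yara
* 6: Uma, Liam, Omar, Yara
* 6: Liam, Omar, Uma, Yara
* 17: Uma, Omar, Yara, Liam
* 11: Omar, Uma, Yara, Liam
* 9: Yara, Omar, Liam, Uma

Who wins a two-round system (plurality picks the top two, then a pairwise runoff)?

Round 1 first-place votes: Liam 6, Uma 23, Yara 9, Omar 13. Uma and Omar advance.
Runoff: Uma is ranked above Omar on 23 ballots, Omar above Uma on 28.

Omar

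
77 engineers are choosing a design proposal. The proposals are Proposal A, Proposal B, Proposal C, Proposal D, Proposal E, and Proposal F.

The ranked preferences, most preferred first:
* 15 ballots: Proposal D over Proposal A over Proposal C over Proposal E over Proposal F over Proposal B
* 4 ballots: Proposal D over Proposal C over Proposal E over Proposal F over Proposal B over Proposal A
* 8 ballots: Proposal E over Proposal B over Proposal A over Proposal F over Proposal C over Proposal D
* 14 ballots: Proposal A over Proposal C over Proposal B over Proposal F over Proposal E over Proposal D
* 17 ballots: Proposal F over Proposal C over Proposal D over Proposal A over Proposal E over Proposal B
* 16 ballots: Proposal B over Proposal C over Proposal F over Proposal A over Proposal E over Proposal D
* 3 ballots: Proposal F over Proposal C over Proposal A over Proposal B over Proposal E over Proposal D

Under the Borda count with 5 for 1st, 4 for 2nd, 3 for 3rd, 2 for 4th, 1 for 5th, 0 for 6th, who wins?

Proposal A: 15×4 + 4×0 + 8×3 + 14×5 + 17×2 + 16×2 + 3×3 = 229
Proposal B: 15×0 + 4×1 + 8×4 + 14×3 + 17×0 + 16×5 + 3×2 = 164
Proposal C: 15×3 + 4×4 + 8×1 + 14×4 + 17×4 + 16×4 + 3×4 = 269
Proposal D: 15×5 + 4×5 + 8×0 + 14×0 + 17×3 + 16×0 + 3×0 = 146
Proposal E: 15×2 + 4×3 + 8×5 + 14×1 + 17×1 + 16×1 + 3×1 = 132
Proposal F: 15×1 + 4×2 + 8×2 + 14×2 + 17×5 + 16×3 + 3×5 = 215

Proposal C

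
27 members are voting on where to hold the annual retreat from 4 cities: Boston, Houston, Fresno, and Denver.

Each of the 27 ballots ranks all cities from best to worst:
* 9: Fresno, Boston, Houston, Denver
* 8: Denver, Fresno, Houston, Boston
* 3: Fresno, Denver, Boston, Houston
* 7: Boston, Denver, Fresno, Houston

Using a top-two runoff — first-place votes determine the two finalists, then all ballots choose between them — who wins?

Denver

Round 1 first-place votes: Boston 7, Houston 0, Fresno 12, Denver 8. Fresno and Denver advance.
Runoff: Fresno is ranked above Denver on 12 ballots, Denver above Fresno on 15.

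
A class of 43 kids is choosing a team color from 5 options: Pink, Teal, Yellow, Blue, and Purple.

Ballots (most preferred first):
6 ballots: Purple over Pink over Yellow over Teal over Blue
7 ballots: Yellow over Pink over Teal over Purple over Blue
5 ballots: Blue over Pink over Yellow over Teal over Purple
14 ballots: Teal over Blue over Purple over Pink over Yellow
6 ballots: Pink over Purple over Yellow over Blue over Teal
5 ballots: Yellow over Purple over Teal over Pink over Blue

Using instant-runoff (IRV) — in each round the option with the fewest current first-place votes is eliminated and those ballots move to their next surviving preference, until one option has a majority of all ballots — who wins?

Pink

Round 1: Pink 6, Teal 14, Yellow 12, Blue 5, Purple 6. Blue eliminated.
Round 2: Pink 11, Teal 14, Yellow 12, Purple 6. Purple eliminated.
Round 3: Pink 17, Teal 14, Yellow 12. Yellow eliminated.
Round 4: Pink 24, Teal 19. Pink has a majority (≥22).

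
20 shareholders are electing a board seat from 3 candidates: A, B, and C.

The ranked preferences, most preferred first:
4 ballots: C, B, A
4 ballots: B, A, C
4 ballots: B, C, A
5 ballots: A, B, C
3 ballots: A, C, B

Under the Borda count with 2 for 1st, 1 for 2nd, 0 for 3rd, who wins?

A: 4×0 + 4×1 + 4×0 + 5×2 + 3×2 = 20
B: 4×1 + 4×2 + 4×2 + 5×1 + 3×0 = 25
C: 4×2 + 4×0 + 4×1 + 5×0 + 3×1 = 15

B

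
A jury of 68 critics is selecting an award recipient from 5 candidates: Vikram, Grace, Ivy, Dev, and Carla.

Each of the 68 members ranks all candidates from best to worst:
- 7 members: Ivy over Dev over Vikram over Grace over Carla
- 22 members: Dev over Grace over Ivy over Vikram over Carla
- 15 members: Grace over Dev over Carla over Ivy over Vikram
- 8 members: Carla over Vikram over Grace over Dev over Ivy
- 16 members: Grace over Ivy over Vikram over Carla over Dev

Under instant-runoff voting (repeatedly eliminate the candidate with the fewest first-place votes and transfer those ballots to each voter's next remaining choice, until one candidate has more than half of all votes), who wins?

Grace

Round 1: Vikram 0, Grace 31, Ivy 7, Dev 22, Carla 8. Vikram eliminated.
Round 2: Grace 31, Ivy 7, Dev 22, Carla 8. Ivy eliminated.
Round 3: Grace 31, Dev 29, Carla 8. Carla eliminated.
Round 4: Grace 39, Dev 29. Grace has a majority (≥35).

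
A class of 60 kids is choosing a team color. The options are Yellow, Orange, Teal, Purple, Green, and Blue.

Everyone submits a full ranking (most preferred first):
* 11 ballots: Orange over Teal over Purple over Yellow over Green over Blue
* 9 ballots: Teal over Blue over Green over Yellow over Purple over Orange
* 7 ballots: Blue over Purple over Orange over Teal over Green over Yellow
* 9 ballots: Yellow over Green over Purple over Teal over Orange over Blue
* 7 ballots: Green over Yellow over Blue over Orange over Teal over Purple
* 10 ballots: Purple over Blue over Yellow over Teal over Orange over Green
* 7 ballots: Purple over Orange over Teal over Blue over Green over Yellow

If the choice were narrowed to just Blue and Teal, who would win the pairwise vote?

Teal

Blue is ranked above Teal on 24 ballots; Teal above Blue on 36.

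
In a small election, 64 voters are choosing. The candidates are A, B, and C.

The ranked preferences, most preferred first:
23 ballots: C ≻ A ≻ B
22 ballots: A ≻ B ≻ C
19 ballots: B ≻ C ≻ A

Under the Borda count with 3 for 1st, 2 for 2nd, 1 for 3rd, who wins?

A: 23×2 + 22×3 + 19×1 = 131
B: 23×1 + 22×2 + 19×3 = 124
C: 23×3 + 22×1 + 19×2 = 129

A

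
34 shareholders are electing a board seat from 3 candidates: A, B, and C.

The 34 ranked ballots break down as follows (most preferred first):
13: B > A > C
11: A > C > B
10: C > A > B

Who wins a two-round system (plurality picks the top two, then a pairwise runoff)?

Round 1 first-place votes: A 11, B 13, C 10. B and A advance.
Runoff: B is ranked above A on 13 ballots, A above B on 21.

A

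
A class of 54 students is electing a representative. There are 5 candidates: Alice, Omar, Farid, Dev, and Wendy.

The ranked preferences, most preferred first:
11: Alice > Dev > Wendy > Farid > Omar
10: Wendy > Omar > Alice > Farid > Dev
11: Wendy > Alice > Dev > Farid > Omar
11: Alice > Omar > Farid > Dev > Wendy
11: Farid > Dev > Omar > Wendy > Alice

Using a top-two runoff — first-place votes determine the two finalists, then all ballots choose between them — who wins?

Wendy

Round 1 first-place votes: Alice 22, Omar 0, Farid 11, Dev 0, Wendy 21. Alice and Wendy advance.
Runoff: Alice is ranked above Wendy on 22 ballots, Wendy above Alice on 32.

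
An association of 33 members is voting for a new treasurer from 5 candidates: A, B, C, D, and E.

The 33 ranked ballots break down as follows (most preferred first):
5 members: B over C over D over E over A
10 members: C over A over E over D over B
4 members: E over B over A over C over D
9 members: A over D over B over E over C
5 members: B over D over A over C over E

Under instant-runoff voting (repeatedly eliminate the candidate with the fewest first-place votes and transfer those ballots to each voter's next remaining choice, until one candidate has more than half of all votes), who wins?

Round 1: A 9, B 10, C 10, D 0, E 4. D eliminated.
Round 2: A 9, B 10, C 10, E 4. E eliminated.
Round 3: A 9, B 14, C 10. A eliminated.
Round 4: B 23, C 10. B has a majority (≥17).

B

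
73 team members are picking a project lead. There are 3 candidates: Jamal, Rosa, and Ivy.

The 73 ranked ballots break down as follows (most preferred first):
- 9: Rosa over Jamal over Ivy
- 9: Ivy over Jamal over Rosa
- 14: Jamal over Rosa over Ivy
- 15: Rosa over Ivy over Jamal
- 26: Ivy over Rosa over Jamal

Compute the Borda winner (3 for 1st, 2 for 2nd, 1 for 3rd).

Jamal: 9×2 + 9×2 + 14×3 + 15×1 + 26×1 = 119
Rosa: 9×3 + 9×1 + 14×2 + 15×3 + 26×2 = 161
Ivy: 9×1 + 9×3 + 14×1 + 15×2 + 26×3 = 158

Rosa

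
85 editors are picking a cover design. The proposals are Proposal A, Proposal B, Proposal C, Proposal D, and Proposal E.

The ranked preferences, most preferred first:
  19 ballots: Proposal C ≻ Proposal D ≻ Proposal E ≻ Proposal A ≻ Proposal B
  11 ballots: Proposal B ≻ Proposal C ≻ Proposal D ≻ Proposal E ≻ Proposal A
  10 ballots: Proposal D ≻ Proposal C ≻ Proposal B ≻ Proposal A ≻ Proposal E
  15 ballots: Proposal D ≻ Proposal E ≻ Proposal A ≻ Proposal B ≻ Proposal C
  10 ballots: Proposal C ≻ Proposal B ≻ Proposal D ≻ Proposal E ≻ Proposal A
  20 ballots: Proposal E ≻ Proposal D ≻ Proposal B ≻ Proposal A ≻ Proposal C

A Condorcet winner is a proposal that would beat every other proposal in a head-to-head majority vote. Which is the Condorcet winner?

Proposal D

Proposal D vs Proposal A: 85–0
Proposal D vs Proposal B: 64–21
Proposal D vs Proposal C: 45–40
Proposal D vs Proposal E: 65–20
Proposal D beats every other proposal.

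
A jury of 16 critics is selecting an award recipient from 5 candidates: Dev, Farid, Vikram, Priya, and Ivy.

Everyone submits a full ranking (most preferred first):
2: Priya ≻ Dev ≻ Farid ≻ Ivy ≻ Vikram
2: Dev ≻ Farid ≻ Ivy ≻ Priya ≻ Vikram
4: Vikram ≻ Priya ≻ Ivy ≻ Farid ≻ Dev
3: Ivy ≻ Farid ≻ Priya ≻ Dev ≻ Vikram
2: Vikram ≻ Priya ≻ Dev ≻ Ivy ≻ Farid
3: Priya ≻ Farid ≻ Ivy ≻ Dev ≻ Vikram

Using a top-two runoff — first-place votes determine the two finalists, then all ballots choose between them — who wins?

Round 1 first-place votes: Dev 2, Farid 0, Vikram 6, Priya 5, Ivy 3. Vikram and Priya advance.
Runoff: Vikram is ranked above Priya on 6 ballots, Priya above Vikram on 10.

Priya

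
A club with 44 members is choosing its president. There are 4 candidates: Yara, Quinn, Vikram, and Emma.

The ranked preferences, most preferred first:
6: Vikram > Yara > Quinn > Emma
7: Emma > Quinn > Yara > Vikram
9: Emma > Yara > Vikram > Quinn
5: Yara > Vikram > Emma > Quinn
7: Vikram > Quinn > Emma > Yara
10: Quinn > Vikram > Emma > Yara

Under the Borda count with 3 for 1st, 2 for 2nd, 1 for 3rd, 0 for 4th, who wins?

Yara: 6×2 + 7×1 + 9×2 + 5×3 + 7×0 + 10×0 = 52
Quinn: 6×1 + 7×2 + 9×0 + 5×0 + 7×2 + 10×3 = 64
Vikram: 6×3 + 7×0 + 9×1 + 5×2 + 7×3 + 10×2 = 78
Emma: 6×0 + 7×3 + 9×3 + 5×1 + 7×1 + 10×1 = 70

Vikram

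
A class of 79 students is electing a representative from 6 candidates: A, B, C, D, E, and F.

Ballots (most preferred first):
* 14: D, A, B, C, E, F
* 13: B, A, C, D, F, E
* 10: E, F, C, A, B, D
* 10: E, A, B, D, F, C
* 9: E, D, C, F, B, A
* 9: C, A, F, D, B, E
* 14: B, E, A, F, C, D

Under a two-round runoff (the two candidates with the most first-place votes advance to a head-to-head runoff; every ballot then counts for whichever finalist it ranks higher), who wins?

Round 1 first-place votes: A 0, B 27, C 9, D 14, E 29, F 0. E and B advance.
Runoff: E is ranked above B on 29 ballots, B above E on 50.

B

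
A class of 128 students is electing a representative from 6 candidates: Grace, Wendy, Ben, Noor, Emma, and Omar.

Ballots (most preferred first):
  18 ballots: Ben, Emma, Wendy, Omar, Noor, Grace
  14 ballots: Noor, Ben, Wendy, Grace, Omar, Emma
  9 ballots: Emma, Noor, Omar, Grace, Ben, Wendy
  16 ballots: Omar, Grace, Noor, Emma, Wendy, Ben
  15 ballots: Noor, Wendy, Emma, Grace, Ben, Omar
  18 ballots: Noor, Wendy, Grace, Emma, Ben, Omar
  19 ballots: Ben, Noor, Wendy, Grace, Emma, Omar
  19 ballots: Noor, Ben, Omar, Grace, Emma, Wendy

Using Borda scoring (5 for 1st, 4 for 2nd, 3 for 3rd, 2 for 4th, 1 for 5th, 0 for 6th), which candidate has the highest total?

Noor

Grace: 18×0 + 14×2 + 9×2 + 16×4 + 15×2 + 18×3 + 19×2 + 19×2 = 270
Wendy: 18×3 + 14×3 + 9×0 + 16×1 + 15×4 + 18×4 + 19×3 + 19×0 = 301
Ben: 18×5 + 14×4 + 9×1 + 16×0 + 15×1 + 18×1 + 19×5 + 19×4 = 359
Noor: 18×1 + 14×5 + 9×4 + 16×3 + 15×5 + 18×5 + 19×4 + 19×5 = 508
Emma: 18×4 + 14×0 + 9×5 + 16×2 + 15×3 + 18×2 + 19×1 + 19×1 = 268
Omar: 18×2 + 14×1 + 9×3 + 16×5 + 15×0 + 18×0 + 19×0 + 19×3 = 214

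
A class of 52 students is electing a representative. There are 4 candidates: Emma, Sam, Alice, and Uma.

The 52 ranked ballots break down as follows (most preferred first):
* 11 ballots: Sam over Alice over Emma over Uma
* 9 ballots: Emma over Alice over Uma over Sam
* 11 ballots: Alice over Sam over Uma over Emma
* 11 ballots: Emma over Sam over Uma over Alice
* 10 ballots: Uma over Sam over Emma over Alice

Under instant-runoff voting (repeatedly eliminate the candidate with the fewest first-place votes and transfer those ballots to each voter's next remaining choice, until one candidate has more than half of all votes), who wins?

Sam

Round 1: Emma 20, Sam 11, Alice 11, Uma 10. Uma eliminated.
Round 2: Emma 20, Sam 21, Alice 11. Alice eliminated.
Round 3: Emma 20, Sam 32. Sam has a majority (≥27).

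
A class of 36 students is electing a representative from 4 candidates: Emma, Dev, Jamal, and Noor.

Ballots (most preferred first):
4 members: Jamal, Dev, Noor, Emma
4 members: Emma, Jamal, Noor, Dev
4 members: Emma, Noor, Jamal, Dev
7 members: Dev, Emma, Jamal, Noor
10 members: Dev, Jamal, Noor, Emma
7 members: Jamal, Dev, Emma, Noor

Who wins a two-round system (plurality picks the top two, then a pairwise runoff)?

Jamal

Round 1 first-place votes: Emma 8, Dev 17, Jamal 11, Noor 0. Dev and Jamal advance.
Runoff: Dev is ranked above Jamal on 17 ballots, Jamal above Dev on 19.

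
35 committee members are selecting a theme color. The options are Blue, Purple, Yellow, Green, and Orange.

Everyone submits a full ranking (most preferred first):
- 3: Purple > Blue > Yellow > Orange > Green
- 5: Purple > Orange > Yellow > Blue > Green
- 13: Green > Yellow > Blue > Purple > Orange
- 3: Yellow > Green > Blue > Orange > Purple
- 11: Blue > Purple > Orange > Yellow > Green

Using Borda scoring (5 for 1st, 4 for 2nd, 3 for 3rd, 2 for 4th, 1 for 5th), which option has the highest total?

Blue

Blue: 3×4 + 5×2 + 13×3 + 3×3 + 11×5 = 125
Purple: 3×5 + 5×5 + 13×2 + 3×1 + 11×4 = 113
Yellow: 3×3 + 5×3 + 13×4 + 3×5 + 11×2 = 113
Green: 3×1 + 5×1 + 13×5 + 3×4 + 11×1 = 96
Orange: 3×2 + 5×4 + 13×1 + 3×2 + 11×3 = 78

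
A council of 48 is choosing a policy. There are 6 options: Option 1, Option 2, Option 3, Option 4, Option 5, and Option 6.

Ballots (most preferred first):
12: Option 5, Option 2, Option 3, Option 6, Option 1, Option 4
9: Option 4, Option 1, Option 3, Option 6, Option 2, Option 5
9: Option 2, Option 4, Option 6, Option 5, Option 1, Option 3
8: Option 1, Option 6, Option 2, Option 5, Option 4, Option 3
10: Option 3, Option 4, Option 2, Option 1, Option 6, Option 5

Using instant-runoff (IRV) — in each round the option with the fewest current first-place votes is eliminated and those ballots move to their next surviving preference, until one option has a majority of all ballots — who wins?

Round 1: Option 1 8, Option 2 9, Option 3 10, Option 4 9, Option 5 12, Option 6 0. Option 6 eliminated.
Round 2: Option 1 8, Option 2 9, Option 3 10, Option 4 9, Option 5 12. Option 1 eliminated.
Round 3: Option 2 17, Option 3 10, Option 4 9, Option 5 12. Option 4 eliminated.
Round 4: Option 2 17, Option 3 19, Option 5 12. Option 5 eliminated.
Round 5: Option 2 29, Option 3 19. Option 2 has a majority (≥25).

Option 2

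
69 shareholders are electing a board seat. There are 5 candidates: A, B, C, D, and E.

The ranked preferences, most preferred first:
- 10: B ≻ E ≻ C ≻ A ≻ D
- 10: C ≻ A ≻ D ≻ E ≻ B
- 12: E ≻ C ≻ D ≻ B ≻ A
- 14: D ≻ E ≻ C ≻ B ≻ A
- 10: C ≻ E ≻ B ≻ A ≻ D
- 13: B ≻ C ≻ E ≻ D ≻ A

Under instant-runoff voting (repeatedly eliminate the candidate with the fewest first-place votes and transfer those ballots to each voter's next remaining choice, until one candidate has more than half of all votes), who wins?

C

Round 1: A 0, B 23, C 20, D 14, E 12. A eliminated.
Round 2: B 23, C 20, D 14, E 12. E eliminated.
Round 3: B 23, C 32, D 14. D eliminated.
Round 4: B 23, C 46. C has a majority (≥35).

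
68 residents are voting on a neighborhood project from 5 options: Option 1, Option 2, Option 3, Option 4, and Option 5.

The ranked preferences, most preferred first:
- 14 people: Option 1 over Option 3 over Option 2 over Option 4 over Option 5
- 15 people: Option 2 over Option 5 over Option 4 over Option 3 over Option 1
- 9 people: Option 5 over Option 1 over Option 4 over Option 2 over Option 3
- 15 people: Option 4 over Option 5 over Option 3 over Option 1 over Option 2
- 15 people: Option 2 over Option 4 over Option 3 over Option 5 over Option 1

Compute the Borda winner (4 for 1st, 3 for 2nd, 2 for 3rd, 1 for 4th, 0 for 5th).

Option 4

Option 1: 14×4 + 15×0 + 9×3 + 15×1 + 15×0 = 98
Option 2: 14×2 + 15×4 + 9×1 + 15×0 + 15×4 = 157
Option 3: 14×3 + 15×1 + 9×0 + 15×2 + 15×2 = 117
Option 4: 14×1 + 15×2 + 9×2 + 15×4 + 15×3 = 167
Option 5: 14×0 + 15×3 + 9×4 + 15×3 + 15×1 = 141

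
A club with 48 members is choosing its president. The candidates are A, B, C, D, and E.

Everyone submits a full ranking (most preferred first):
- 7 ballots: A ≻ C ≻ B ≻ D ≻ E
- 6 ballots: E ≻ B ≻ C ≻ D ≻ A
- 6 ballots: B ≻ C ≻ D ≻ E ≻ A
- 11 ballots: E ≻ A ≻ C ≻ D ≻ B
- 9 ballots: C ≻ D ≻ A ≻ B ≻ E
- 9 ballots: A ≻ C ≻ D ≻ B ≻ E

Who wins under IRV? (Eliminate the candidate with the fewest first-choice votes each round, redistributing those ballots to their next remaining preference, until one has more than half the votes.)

A

Round 1: A 16, B 6, C 9, D 0, E 17. D eliminated.
Round 2: A 16, B 6, C 9, E 17. B eliminated.
Round 3: A 16, C 15, E 17. C eliminated.
Round 4: A 25, E 23. A has a majority (≥25).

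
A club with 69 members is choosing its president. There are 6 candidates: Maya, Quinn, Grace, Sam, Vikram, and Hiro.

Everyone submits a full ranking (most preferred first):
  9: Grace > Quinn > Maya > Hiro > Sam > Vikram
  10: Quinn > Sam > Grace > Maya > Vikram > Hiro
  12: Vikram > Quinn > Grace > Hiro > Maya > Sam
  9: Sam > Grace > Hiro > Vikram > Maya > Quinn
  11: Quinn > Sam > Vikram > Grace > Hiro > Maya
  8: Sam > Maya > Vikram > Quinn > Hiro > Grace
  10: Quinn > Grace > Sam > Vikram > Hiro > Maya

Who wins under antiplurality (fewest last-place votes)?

Last-place votes: Maya 21, Quinn 9, Grace 8, Sam 12, Vikram 9, Hiro 10.

Grace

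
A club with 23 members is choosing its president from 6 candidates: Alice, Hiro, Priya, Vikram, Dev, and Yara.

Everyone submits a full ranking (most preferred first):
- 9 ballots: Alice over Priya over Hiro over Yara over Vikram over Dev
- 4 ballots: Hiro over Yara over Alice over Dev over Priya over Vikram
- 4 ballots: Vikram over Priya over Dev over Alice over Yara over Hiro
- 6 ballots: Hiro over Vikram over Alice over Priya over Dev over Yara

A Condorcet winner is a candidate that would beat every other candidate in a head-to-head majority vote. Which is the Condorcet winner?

Alice vs Hiro: 13–10
Alice vs Priya: 19–4
Alice vs Vikram: 13–10
Alice vs Dev: 19–4
Alice vs Yara: 19–4
Alice beats every other candidate.

Alice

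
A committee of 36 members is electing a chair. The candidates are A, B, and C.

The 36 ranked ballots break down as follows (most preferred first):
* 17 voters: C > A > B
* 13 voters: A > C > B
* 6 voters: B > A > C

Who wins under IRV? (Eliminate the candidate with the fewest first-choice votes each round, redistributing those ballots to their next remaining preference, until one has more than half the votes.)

Round 1: A 13, B 6, C 17. B eliminated.
Round 2: A 19, C 17. A has a majority (≥19).

A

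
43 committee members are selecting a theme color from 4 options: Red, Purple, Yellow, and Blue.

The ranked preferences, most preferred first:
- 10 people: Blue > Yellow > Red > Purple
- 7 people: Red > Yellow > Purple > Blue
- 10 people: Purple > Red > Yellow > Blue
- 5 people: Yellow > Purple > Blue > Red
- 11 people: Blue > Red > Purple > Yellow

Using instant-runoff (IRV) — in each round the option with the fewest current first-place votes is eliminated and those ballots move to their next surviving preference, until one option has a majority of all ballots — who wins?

Purple

Round 1: Red 7, Purple 10, Yellow 5, Blue 21. Yellow eliminated.
Round 2: Red 7, Purple 15, Blue 21. Red eliminated.
Round 3: Purple 22, Blue 21. Purple has a majority (≥22).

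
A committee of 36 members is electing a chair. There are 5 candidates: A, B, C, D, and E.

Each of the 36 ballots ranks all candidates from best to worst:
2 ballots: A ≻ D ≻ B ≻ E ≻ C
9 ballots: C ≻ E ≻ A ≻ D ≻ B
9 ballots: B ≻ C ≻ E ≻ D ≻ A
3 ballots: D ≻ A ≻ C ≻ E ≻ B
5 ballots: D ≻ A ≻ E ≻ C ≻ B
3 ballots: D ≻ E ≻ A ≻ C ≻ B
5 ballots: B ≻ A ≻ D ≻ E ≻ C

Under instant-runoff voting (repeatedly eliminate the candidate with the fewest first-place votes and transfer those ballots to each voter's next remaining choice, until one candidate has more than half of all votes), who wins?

Round 1: A 2, B 14, C 9, D 11, E 0. E eliminated.
Round 2: A 2, B 14, C 9, D 11. A eliminated.
Round 3: B 14, C 9, D 13. C eliminated.
Round 4: B 14, D 22. D has a majority (≥19).

D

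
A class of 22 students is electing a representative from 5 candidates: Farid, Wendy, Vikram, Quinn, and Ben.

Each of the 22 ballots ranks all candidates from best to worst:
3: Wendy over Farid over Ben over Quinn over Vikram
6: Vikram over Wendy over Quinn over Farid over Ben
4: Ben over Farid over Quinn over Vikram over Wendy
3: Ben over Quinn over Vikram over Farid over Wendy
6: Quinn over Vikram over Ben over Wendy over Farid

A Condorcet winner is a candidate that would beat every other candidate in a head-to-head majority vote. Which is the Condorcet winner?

Quinn vs Farid: 15–7
Quinn vs Wendy: 13–9
Quinn vs Vikram: 16–6
Quinn vs Ben: 12–10
Quinn beats every other candidate.

Quinn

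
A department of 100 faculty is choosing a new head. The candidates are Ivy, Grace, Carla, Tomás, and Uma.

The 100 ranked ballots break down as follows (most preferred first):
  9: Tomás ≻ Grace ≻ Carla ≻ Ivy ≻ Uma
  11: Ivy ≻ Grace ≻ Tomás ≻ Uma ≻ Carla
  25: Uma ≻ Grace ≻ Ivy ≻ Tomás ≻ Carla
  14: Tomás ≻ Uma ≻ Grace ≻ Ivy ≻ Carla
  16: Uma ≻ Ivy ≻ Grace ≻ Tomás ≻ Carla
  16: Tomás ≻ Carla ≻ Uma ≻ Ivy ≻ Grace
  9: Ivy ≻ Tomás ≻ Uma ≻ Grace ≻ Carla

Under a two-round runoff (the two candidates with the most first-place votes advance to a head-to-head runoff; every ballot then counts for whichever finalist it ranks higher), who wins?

Tomás

Round 1 first-place votes: Ivy 20, Grace 0, Carla 0, Tomás 39, Uma 41. Uma and Tomás advance.
Runoff: Uma is ranked above Tomás on 41 ballots, Tomás above Uma on 59.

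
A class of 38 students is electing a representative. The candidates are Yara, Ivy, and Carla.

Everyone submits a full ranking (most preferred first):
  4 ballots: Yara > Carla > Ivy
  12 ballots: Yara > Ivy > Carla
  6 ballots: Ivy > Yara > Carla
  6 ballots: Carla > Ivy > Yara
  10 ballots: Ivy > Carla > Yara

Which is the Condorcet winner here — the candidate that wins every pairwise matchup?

Ivy

Ivy vs Yara: 22–16
Ivy vs Carla: 28–10
Ivy beats every other candidate.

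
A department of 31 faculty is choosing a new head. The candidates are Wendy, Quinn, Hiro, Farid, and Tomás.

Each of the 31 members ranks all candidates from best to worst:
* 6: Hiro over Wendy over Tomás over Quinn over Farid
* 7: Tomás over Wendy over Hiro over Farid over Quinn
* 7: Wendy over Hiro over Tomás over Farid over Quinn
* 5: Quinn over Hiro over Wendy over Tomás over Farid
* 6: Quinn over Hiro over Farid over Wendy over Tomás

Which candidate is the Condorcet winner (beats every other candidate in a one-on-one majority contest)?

Hiro

Hiro vs Wendy: 17–14
Hiro vs Quinn: 20–11
Hiro vs Farid: 31–0
Hiro vs Tomás: 24–7
Hiro beats every other candidate.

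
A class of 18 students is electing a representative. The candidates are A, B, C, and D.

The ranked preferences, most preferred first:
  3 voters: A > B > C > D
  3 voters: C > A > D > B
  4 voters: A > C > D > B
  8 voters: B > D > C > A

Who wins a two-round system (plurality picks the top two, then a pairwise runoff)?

A

Round 1 first-place votes: A 7, B 8, C 3, D 0. B and A advance.
Runoff: B is ranked above A on 8 ballots, A above B on 10.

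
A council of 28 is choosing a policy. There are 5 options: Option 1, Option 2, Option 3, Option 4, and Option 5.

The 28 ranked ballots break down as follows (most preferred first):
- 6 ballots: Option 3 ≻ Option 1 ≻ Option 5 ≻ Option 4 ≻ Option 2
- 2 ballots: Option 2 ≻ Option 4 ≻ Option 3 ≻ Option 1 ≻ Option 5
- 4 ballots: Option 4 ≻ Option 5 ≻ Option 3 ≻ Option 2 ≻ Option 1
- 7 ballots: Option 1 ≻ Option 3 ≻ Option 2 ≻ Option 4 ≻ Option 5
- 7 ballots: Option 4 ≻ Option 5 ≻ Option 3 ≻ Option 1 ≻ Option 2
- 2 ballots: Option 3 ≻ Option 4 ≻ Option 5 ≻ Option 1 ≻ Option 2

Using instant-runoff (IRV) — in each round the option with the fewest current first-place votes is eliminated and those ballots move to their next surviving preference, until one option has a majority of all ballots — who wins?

Round 1: Option 1 7, Option 2 2, Option 3 8, Option 4 11, Option 5 0. Option 5 eliminated.
Round 2: Option 1 7, Option 2 2, Option 3 8, Option 4 11. Option 2 eliminated.
Round 3: Option 1 7, Option 3 8, Option 4 13. Option 1 eliminated.
Round 4: Option 3 15, Option 4 13. Option 3 has a majority (≥15).

Option 3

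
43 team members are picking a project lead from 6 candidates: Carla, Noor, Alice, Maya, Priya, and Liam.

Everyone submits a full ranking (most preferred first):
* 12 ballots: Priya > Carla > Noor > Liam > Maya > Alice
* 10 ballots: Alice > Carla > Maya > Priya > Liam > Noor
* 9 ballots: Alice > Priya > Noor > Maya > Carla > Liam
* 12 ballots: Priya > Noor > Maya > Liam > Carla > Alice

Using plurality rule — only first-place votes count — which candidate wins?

Priya

First-place votes: Carla 0, Noor 0, Alice 19, Maya 0, Priya 24, Liam 0.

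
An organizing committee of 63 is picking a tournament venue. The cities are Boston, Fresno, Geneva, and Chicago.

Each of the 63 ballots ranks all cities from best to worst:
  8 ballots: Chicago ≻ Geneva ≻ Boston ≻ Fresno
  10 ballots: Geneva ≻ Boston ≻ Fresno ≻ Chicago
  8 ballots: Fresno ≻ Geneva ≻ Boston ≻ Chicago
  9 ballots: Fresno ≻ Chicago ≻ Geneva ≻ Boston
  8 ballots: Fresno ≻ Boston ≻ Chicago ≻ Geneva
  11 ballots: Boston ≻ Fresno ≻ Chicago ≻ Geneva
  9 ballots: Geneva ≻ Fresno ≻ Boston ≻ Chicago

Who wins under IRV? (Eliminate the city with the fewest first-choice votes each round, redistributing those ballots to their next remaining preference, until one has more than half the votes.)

Fresno

Round 1: Boston 11, Fresno 25, Geneva 19, Chicago 8. Chicago eliminated.
Round 2: Boston 11, Fresno 25, Geneva 27. Boston eliminated.
Round 3: Fresno 36, Geneva 27. Fresno has a majority (≥32).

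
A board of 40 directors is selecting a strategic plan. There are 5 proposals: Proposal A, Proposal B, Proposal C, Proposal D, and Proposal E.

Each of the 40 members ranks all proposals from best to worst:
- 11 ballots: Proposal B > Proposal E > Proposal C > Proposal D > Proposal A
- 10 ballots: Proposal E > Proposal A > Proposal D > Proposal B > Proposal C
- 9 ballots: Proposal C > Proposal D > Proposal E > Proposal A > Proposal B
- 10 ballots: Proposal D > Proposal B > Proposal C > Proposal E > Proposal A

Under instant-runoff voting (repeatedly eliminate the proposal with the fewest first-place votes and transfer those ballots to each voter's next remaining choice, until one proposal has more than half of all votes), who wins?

Round 1: Proposal A 0, Proposal B 11, Proposal C 9, Proposal D 10, Proposal E 10. Proposal A eliminated.
Round 2: Proposal B 11, Proposal C 9, Proposal D 10, Proposal E 10. Proposal C eliminated.
Round 3: Proposal B 11, Proposal D 19, Proposal E 10. Proposal E eliminated.
Round 4: Proposal B 11, Proposal D 29. Proposal D has a majority (≥21).

Proposal D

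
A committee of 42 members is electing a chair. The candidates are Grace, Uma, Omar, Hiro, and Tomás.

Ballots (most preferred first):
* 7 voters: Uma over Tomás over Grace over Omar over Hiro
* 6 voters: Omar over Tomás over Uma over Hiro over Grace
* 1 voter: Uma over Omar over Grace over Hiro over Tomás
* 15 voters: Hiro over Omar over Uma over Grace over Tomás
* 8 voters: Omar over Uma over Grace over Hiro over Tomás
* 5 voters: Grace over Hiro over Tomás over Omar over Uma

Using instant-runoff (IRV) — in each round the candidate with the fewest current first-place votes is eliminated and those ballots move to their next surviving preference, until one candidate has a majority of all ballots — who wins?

Omar

Round 1: Grace 5, Uma 8, Omar 14, Hiro 15, Tomás 0. Tomás eliminated.
Round 2: Grace 5, Uma 8, Omar 14, Hiro 15. Grace eliminated.
Round 3: Uma 8, Omar 14, Hiro 20. Uma eliminated.
Round 4: Omar 22, Hiro 20. Omar has a majority (≥22).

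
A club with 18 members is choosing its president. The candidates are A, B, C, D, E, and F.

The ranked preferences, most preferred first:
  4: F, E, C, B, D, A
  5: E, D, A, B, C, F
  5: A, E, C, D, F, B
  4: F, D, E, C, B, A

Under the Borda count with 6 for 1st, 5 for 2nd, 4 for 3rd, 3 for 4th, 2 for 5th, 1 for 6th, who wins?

A: 4×1 + 5×4 + 5×6 + 4×1 = 58
B: 4×3 + 5×3 + 5×1 + 4×2 = 40
C: 4×4 + 5×2 + 5×4 + 4×3 = 58
D: 4×2 + 5×5 + 5×3 + 4×5 = 68
E: 4×5 + 5×6 + 5×5 + 4×4 = 91
F: 4×6 + 5×1 + 5×2 + 4×6 = 63

E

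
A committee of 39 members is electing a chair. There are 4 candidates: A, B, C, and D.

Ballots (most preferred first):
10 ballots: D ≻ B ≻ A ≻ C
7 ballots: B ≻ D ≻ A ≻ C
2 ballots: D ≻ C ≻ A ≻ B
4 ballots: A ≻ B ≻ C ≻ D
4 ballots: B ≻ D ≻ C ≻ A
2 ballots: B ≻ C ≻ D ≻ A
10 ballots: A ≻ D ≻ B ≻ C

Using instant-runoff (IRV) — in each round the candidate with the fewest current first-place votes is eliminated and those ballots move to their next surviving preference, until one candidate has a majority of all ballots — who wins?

Round 1: A 14, B 13, C 0, D 12. C eliminated.
Round 2: A 14, B 13, D 12. D eliminated.
Round 3: A 16, B 23. B has a majority (≥20).

B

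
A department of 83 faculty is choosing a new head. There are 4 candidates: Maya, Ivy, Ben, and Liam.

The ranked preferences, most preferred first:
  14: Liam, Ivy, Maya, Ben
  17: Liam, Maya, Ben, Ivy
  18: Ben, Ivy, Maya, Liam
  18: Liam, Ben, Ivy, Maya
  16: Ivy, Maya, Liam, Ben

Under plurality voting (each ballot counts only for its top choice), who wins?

Liam

First-place votes: Maya 0, Ivy 16, Ben 18, Liam 49.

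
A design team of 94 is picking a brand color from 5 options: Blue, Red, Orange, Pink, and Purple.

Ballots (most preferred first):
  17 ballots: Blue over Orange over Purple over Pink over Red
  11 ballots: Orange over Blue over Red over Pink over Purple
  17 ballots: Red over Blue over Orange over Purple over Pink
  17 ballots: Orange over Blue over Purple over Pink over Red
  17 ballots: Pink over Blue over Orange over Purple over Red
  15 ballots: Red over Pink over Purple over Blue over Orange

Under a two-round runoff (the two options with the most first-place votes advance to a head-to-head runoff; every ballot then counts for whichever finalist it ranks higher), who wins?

Round 1 first-place votes: Blue 17, Red 32, Orange 28, Pink 17, Purple 0. Red and Orange advance.
Runoff: Red is ranked above Orange on 32 ballots, Orange above Red on 62.

Orange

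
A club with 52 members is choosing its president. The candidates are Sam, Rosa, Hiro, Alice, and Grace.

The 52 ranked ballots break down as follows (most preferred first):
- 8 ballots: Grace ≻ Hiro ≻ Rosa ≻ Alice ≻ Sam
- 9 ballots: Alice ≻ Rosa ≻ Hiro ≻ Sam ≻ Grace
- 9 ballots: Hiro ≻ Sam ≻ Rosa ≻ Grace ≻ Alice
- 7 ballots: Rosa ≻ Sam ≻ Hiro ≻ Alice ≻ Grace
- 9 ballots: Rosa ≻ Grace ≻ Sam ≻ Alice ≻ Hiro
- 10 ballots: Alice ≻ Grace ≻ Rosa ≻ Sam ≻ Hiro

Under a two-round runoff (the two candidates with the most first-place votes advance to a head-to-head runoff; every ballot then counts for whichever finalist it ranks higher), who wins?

Rosa

Round 1 first-place votes: Sam 0, Rosa 16, Hiro 9, Alice 19, Grace 8. Alice and Rosa advance.
Runoff: Alice is ranked above Rosa on 19 ballots, Rosa above Alice on 33.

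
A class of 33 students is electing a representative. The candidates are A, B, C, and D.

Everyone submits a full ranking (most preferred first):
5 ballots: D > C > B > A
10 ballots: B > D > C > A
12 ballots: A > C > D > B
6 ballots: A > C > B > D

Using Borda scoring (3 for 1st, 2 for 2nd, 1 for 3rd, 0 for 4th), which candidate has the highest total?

A: 5×0 + 10×0 + 12×3 + 6×3 = 54
B: 5×1 + 10×3 + 12×0 + 6×1 = 41
C: 5×2 + 10×1 + 12×2 + 6×2 = 56
D: 5×3 + 10×2 + 12×1 + 6×0 = 47

C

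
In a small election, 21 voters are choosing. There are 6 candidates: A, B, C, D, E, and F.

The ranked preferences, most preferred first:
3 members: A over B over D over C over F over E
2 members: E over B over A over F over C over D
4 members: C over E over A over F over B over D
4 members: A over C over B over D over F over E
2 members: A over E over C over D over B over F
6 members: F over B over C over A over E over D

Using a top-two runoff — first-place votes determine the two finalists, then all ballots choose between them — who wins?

Round 1 first-place votes: A 9, B 0, C 4, D 0, E 2, F 6. A and F advance.
Runoff: A is ranked above F on 15 ballots, F above A on 6.

A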